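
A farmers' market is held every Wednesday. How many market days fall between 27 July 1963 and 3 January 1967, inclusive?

27 July 1963 is a Saturday.
The range spans 1257 days (inclusive of both endpoints).
1257 = 7 × 179 + 4, so there are 179 full weeks plus 4 extra days.
Each full week contributes one Wednesday: 179 so far.
The 4 extra days are Saturday, Sunday, Monday, Tuesday — none qualify.
Total: 179 + 0 = 179.

179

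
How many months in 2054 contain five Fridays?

4

A month has five Fridays exactly when Friday falls within its first (length − 28) days.
Jan: 31 days, starts Thu → 5 of Thu, Fri, Sat ✓
Feb: 28 days, starts Sun → 5 of (none)
Mar: 31 days, starts Sun → 5 of Sun, Mon, Tue
Apr: 30 days, starts Wed → 5 of Wed, Thu
May: 31 days, starts Fri → 5 of Fri, Sat, Sun ✓
Jun: 30 days, starts Mon → 5 of Mon, Tue
Jul: 31 days, starts Wed → 5 of Wed, Thu, Fri ✓
Aug: 31 days, starts Sat → 5 of Sat, Sun, Mon
Sep: 30 days, starts Tue → 5 of Tue, Wed
Oct: 31 days, starts Thu → 5 of Thu, Fri, Sat ✓
Nov: 30 days, starts Sun → 5 of Sun, Mon
Dec: 31 days, starts Tue → 5 of Tue, Wed, Thu
Months with five Fridays: Jan, May, Jul, Oct.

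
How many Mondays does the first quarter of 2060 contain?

Jan 1, 2060 is a Thursday.
That's 91 days from start to end, counting both.
91 = 7 × 13, so the span is exactly 13 full weeks.
Each full week contributes one Monday: 13 so far.
Total: 13.

13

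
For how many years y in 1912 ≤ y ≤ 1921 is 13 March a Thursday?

2

Day of week of March 13 in each year:
1912: Wed, 1913: Thu ✓, 1914: Fri, 1915: Sat, 1916: Mon, 1917: Tue, 1918: Wed, 1919: Thu ✓, 1920: Sat, 1921: Sun
Thursdays: 1913, 1919.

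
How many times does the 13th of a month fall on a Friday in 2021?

The 13th falls on a Friday when the month's 13th has weekday Fri.
Jan 13 is Wed; Feb 13 is Sat; Mar 13 is Sat; Apr 13 is Tue; May 13 is Thu; Jun 13 is Sun; Jul 13 is Tue; Aug 13 is Fri ✓; Sep 13 is Mon; Oct 13 is Wed; Nov 13 is Sat; Dec 13 is Mon.
Friday the 13ths: Aug.

1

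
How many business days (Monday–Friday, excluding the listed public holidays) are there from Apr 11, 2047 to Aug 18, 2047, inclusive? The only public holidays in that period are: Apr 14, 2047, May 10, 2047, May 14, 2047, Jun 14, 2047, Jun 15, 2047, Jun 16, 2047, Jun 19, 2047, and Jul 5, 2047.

87 business days

Apr 11, 2047 is a Thursday.
The range spans 130 days (inclusive of both endpoints).
130 = 7 × 18 + 4, so there are 18 full weeks plus 4 extra days.
Each full week contributes 5 weekdays (Mon–Fri): 18 × 5 = 90.
The 4 extra days are Thursday, Friday, Saturday, Sunday — 2 of them qualify.
Total: 90 + 2 = 92.
Holidays: Apr 14, 2047 (Sun); May 10, 2047 (Fri); May 14, 2047 (Tue); Jun 14, 2047 (Fri); Jun 15, 2047 (Sat); Jun 16, 2047 (Sun); Jun 19, 2047 (Wed); Jul 5, 2047 (Fri).
5 of the 8 holidays fall on weekdays; the rest are weekends and were already excluded.
Business days: 92 − 5 = 87.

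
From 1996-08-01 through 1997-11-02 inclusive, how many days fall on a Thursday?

1996-08-01 is a Thursday.
The range spans 459 days (inclusive of both endpoints).
459 = 7 × 65 + 4, so there are 65 full weeks plus 4 extra days.
Each full week contributes one Thursday: 65 so far.
The 4 extra days are Thu, Fri, Sat, Sun — 1 of them qualifies.
Total: 65 + 1 = 66.

66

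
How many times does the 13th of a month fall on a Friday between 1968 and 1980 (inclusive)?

Friday-the-13ths by year:
1968: Sep, Dec
1969: Jun
1970: Feb, Mar, Nov
1971: Aug
1972: Oct
1973: Apr, Jul
1974: Sep, Dec
1975: Jun
1976: Feb, Aug
1977: May
1978: Jan, Oct
1979: Apr, Jul
1980: Jun

21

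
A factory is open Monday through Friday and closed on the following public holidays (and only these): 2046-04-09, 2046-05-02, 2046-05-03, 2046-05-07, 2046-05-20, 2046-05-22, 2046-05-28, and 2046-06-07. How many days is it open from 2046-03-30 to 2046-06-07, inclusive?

2046-03-30 is a Friday.
That's 70 days from start to end, counting both.
70 = 7 × 10, so the span is exactly 10 full weeks.
Each full week contributes 5 weekdays (Mon–Fri): 10 × 5 = 50.
Holidays: 2046-04-09 (Mon); 2046-05-02 (Wed); 2046-05-03 (Thu); 2046-05-07 (Mon); 2046-05-20 (Sun); 2046-05-22 (Tue); 2046-05-28 (Mon); 2046-06-07 (Thu).
7 of the 8 holidays fall on weekdays; the rest are weekends and were already excluded.
Business days: 50 − 7 = 43.

43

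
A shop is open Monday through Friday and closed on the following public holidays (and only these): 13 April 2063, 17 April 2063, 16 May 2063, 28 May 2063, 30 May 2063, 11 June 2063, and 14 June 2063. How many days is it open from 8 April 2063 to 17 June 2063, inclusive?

43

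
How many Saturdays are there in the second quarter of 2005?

Apr 1, 2005 is a Friday.
From Apr 1, 2005 to Jun 30, 2005 is 91 days inclusive.
91 = 7 × 13, so the span is exactly 13 full weeks.
Each full week contributes one Saturday: 13 so far.

13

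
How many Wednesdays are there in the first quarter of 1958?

13

1958-01-01 is a Wednesday.
From 1958-01-01 to 1958-03-31 is 90 days inclusive.
90 = 7 × 12 + 6, so there are 12 full weeks plus 6 extra days.
Each full week contributes one Wednesday: 12 so far.
The 6 extra days are Wednesday, Thursday, Friday, Saturday, Sunday, Monday — 1 of them qualifies.
Total: 12 + 1 = 13.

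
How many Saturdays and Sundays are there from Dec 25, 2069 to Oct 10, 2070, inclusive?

Dec 25, 2069 is a Wednesday.
That's 290 days from start to end, counting both.
290 = 7 × 41 + 3, so there are 41 full weeks plus 3 extra days.
Each full week contributes 2 weekend days (Sat, Sun): 41 × 2 = 82.
The 3 extra days are Wed, Thu, Fri — none qualify.
Total: 82 + 0 = 82.

82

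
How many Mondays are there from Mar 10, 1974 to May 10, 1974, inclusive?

Mar 10, 1974 is a Sunday.
That's 62 days from start to end, counting both.
62 = 7 × 8 + 6, so there are 8 full weeks plus 6 extra days.
Each full week contributes one Monday: 8 so far.
The 6 extra days are Sun, Mon, Tue, Wed, Thu, Fri — 1 of them qualifies.
Total: 8 + 1 = 9.

9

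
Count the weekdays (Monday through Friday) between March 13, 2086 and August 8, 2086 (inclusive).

107

March 13, 2086 is a Wednesday.
The range spans 149 days (inclusive of both endpoints).
149 = 7 × 21 + 2, so there are 21 full weeks plus 2 extra days.
Each full week contributes 5 weekdays (Mon–Fri): 21 × 5 = 105.
The 2 extra days are Wed, Thu — 2 of them qualify.
Total: 105 + 2 = 107.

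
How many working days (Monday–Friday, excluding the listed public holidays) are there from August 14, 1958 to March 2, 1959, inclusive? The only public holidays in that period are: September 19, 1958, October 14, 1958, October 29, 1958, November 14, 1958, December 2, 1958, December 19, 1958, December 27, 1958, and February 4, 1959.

136 working days

August 14, 1958 is a Thursday.
The range spans 201 days (inclusive of both endpoints).
201 = 7 × 28 + 5, so there are 28 full weeks plus 5 extra days.
Each full week contributes 5 weekdays (Mon–Fri): 28 × 5 = 140.
The 5 extra days are Thursday, Friday, Saturday, Sunday, Monday — 3 of them qualify.
Total: 140 + 3 = 143.
Holidays: September 19, 1958 (Fri); October 14, 1958 (Tue); October 29, 1958 (Wed); November 14, 1958 (Fri); December 2, 1958 (Tue); December 19, 1958 (Fri); December 27, 1958 (Sat); February 4, 1959 (Wed).
7 of the 8 holidays fall on weekdays; the rest are weekends and were already excluded.
Business days: 143 − 7 = 136.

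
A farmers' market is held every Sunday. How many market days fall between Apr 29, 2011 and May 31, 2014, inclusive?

Apr 29, 2011 is a Friday.
The range spans 1129 days (inclusive of both endpoints).
1129 = 7 × 161 + 2, so there are 161 full weeks plus 2 extra days.
Each full week contributes one Sunday: 161 so far.
The 2 extra days are Fri, Sat — none qualify.
Total: 161 + 0 = 161.

161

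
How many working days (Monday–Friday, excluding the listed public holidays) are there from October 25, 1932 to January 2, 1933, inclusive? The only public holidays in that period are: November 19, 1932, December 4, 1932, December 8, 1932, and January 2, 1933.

October 25, 1932 is a Tuesday.
From October 25, 1932 to January 2, 1933 is 70 days inclusive.
70 = 7 × 10, so the span is exactly 10 full weeks.
Each full week contributes 5 weekdays (Mon–Fri): 10 × 5 = 50.
Total: 50.
Holidays: November 19, 1932 (Sat); December 4, 1932 (Sun); December 8, 1932 (Thu); January 2, 1933 (Mon).
2 of the 4 holidays fall on weekdays; the rest are weekends and were already excluded.
Business days: 50 − 2 = 48.

48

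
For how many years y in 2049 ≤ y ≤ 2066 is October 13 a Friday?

3

Day of week of October 13 in each year:
2049: Wed, 2050: Thu, 2051: Fri ✓, 2052: Sun, 2053: Mon, 2054: Tue, 2055: Wed, 2056: Fri ✓, 2057: Sat, 2058: Sun, 2059: Mon, 2060: Wed, 2061: Thu, 2062: Fri ✓, 2063: Sat, 2064: Mon, 2065: Tue, 2066: Wed
Fridays: 2051, 2056, 2062.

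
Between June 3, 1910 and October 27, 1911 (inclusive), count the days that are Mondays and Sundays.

June 3, 1910 is a Friday.
From June 3, 1910 to October 27, 1911 is 512 days inclusive.
512 = 7 × 73 + 1, so there are 73 full weeks plus 1 extra day.
Each full week contributes 2 days from the set (Mon, Sun): 73 × 2 = 146.
The 1 extra day is Friday — none qualify.
Total: 146 + 0 = 146.

146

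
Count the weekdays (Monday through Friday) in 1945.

261 weekdays

Jan 1, 1945 is a Monday.
From Jan 1, 1945 to Dec 31, 1945 is 365 days inclusive.
365 = 7 × 52 + 1, so there are 52 full weeks plus 1 extra day.
Each full week contributes 5 weekdays (Mon–Fri): 52 × 5 = 260.
The 1 extra day is Monday — 1 of them qualifies.
Total: 260 + 1 = 261.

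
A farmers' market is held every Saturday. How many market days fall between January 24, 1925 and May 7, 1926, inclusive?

67 Saturdays

January 24, 1925 is a Saturday.
The range spans 469 days (inclusive of both endpoints).
469 = 7 × 67, so the span is exactly 67 full weeks.
Each full week contributes one Saturday: 67 so far.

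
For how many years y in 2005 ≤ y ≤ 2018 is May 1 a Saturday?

1

Day of week of May 1 in each year:
2005: Sun, 2006: Mon, 2007: Tue, 2008: Thu, 2009: Fri, 2010: Sat ✓, 2011: Sun, 2012: Tue, 2013: Wed, 2014: Thu, 2015: Fri, 2016: Sun, 2017: Mon, 2018: Tue
Saturdays: 2010.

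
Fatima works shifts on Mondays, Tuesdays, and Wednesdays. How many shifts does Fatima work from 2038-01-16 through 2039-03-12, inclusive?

180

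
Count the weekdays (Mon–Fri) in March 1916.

23

Mar 1, 1916 is a Wednesday.
From Mar 1, 1916 to Mar 31, 1916 is 31 days inclusive.
31 = 7 × 4 + 3, so there are 4 full weeks plus 3 extra days.
Each full week contributes 5 weekdays (Mon–Fri): 4 × 5 = 20.
The 3 extra days are Wednesday, Thursday, Friday — 3 of them qualify.
Total: 20 + 3 = 23.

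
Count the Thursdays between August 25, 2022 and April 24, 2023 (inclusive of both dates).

August 25, 2022 is a Thursday.
That's 243 days from start to end, counting both.
243 = 7 × 34 + 5, so there are 34 full weeks plus 5 extra days.
Each full week contributes one Thursday: 34 so far.
The 5 extra days are Thu, Fri, Sat, Sun, Mon — 1 of them qualifies.
Total: 34 + 1 = 35.

35 Thursdays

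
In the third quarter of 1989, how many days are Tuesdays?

1989-07-01 is a Saturday.
From 1989-07-01 to 1989-09-30 is 92 days inclusive.
92 = 7 × 13 + 1, so there are 13 full weeks plus 1 extra day.
Each full week contributes one Tuesday: 13 so far.
The 1 extra day is Sat — none qualify.
Total: 13 + 0 = 13.

13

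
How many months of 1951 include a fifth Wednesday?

4

A month has five Wednesdays exactly when Wednesday falls within its first (length − 28) days.
Jan: 31 days, starts Mon → 5 of Mon, Tue, Wed ✓
Feb: 28 days, starts Thu → 5 of (none)
Mar: 31 days, starts Thu → 5 of Thu, Fri, Sat
Apr: 30 days, starts Sun → 5 of Sun, Mon
May: 31 days, starts Tue → 5 of Tue, Wed, Thu ✓
Jun: 30 days, starts Fri → 5 of Fri, Sat
Jul: 31 days, starts Sun → 5 of Sun, Mon, Tue
Aug: 31 days, starts Wed → 5 of Wed, Thu, Fri ✓
Sep: 30 days, starts Sat → 5 of Sat, Sun
Oct: 31 days, starts Mon → 5 of Mon, Tue, Wed ✓
Nov: 30 days, starts Thu → 5 of Thu, Fri
Dec: 31 days, starts Sat → 5 of Sat, Sun, Mon
Months with five Wednesdays: Jan, May, Aug, Oct.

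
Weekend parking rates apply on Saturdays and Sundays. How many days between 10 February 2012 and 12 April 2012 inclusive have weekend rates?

18

10 February 2012 is a Friday.
From 10 February 2012 to 12 April 2012 is 63 days inclusive.
63 = 7 × 9, so the span is exactly 9 full weeks.
Each full week contributes 2 weekend days (Sat, Sun): 9 × 2 = 18.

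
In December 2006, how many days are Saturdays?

5

December 1, 2006 is a Friday.
The range spans 31 days (inclusive of both endpoints).
31 = 7 × 4 + 3, so there are 4 full weeks plus 3 extra days.
Each full week contributes one Saturday: 4 so far.
The 3 extra days are Fri, Sat, Sun — 1 of them qualifies.
Total: 4 + 1 = 5.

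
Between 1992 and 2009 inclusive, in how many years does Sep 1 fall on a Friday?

3

Day of week of September 1 in each year:
1992: Tue, 1993: Wed, 1994: Thu, 1995: Fri ✓, 1996: Sun, 1997: Mon, 1998: Tue, 1999: Wed, 2000: Fri ✓, 2001: Sat, 2002: Sun, 2003: Mon, 2004: Wed, 2005: Thu, 2006: Fri ✓, 2007: Sat, 2008: Mon, 2009: Tue
Fridays: 1995, 2000, 2006.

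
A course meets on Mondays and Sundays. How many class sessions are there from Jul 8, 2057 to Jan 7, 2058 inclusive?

54

Jul 8, 2057 is a Sunday.
That's 184 days from start to end, counting both.
184 = 7 × 26 + 2, so there are 26 full weeks plus 2 extra days.
Each full week contributes 2 days from the set (Mon, Sun): 26 × 2 = 52.
The 2 extra days are Sunday, Monday — 2 of them qualify.
Total: 52 + 2 = 54.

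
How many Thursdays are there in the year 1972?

January 1, 1972 is a Saturday.
From January 1, 1972 to December 31, 1972 is 366 days inclusive.
366 = 7 × 52 + 2, so there are 52 full weeks plus 2 extra days.
Each full week contributes one Thursday: 52 so far.
The 2 extra days are Sat, Sun — none qualify.
Total: 52 + 0 = 52.

52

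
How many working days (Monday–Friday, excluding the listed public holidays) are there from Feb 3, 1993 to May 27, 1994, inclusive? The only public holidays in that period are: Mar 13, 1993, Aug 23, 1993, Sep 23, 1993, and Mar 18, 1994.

Feb 3, 1993 is a Wednesday.
The range spans 479 days (inclusive of both endpoints).
479 = 7 × 68 + 3, so there are 68 full weeks plus 3 extra days.
Each full week contributes 5 weekdays (Mon–Fri): 68 × 5 = 340.
The 3 extra days are Wed, Thu, Fri — 3 of them qualify.
Total: 340 + 3 = 343.
Holidays: Mar 13, 1993 (Sat); Aug 23, 1993 (Mon); Sep 23, 1993 (Thu); Mar 18, 1994 (Fri).
3 of the 4 holidays fall on weekdays; the rest are weekends and were already excluded.
Business days: 343 − 3 = 340.

340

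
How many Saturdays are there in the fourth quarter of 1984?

13

Oct 1, 1984 is a Monday.
The range spans 92 days (inclusive of both endpoints).
92 = 7 × 13 + 1, so there are 13 full weeks plus 1 extra day.
Each full week contributes one Saturday: 13 so far.
The 1 extra day is Monday — none qualify.
Total: 13 + 0 = 13.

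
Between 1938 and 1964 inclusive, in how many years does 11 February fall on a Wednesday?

Day of week of February 11 in each year:
1938: Fri, 1939: Sat, 1940: Sun, 1941: Tue, 1942: Wed ✓, 1943: Thu, 1944: Fri, 1945: Sun, 1946: Mon, 1947: Tue, 1948: Wed ✓, 1949: Fri, 1950: Sat, 1951: Sun, 1952: Mon, 1953: Wed ✓, 1954: Thu, 1955: Fri, 1956: Sat, 1957: Mon, 1958: Tue, 1959: Wed ✓, 1960: Thu, 1961: Sat, 1962: Sun, 1963: Mon, 1964: Tue
Wednesdays: 1942, 1948, 1953, 1959.

4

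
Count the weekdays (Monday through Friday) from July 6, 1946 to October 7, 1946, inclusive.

66

July 6, 1946 is a Saturday.
The range spans 94 days (inclusive of both endpoints).
94 = 7 × 13 + 3, so there are 13 full weeks plus 3 extra days.
Each full week contributes 5 weekdays (Mon–Fri): 13 × 5 = 65.
The 3 extra days are Sat, Sun, Mon — 1 of them qualifies.
Total: 65 + 1 = 66.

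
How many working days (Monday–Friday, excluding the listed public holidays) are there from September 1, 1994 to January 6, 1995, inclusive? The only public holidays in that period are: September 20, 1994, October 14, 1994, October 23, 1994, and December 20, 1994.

89

September 1, 1994 is a Thursday.
The range spans 128 days (inclusive of both endpoints).
128 = 7 × 18 + 2, so there are 18 full weeks plus 2 extra days.
Each full week contributes 5 weekdays (Mon–Fri): 18 × 5 = 90.
The 2 extra days are Thu, Fri — 2 of them qualify.
Total: 90 + 2 = 92.
Holidays: September 20, 1994 (Tue); October 14, 1994 (Fri); October 23, 1994 (Sun); December 20, 1994 (Tue).
3 of the 4 holidays fall on weekdays; the rest are weekends and were already excluded.
Business days: 92 − 3 = 89.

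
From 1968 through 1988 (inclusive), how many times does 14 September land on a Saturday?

Day of week of September 14 in each year:
1968: Sat ✓, 1969: Sun, 1970: Mon, 1971: Tue, 1972: Thu, 1973: Fri, 1974: Sat ✓, 1975: Sun, 1976: Tue, 1977: Wed, 1978: Thu, 1979: Fri, 1980: Sun, 1981: Mon, 1982: Tue, 1983: Wed, 1984: Fri, 1985: Sat ✓, 1986: Sun, 1987: Mon, 1988: Wed
Saturdays: 1968, 1974, 1985.

3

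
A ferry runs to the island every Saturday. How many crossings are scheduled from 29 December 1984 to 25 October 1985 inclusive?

43 Saturdays

29 December 1984 is a Saturday.
That's 301 days from start to end, counting both.
301 = 7 × 43, so the span is exactly 43 full weeks.
Each full week contributes one Saturday: 43 so far.
Total: 43.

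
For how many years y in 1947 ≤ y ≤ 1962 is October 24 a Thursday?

1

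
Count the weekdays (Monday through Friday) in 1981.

261 weekdays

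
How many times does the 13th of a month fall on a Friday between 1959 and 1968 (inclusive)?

Friday-the-13ths by year:
1959: Feb, Mar, Nov
1960: May
1961: Jan, Oct
1962: Apr, Jul
1963: Sep, Dec
1964: Mar, Nov
1965: Aug
1966: May
1967: Jan, Oct
1968: Sep, Dec

18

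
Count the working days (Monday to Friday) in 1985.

Jan 1, 1985 is a Tuesday.
From Jan 1, 1985 to Dec 31, 1985 is 365 days inclusive.
365 = 7 × 52 + 1, so there are 52 full weeks plus 1 extra day.
Each full week contributes 5 weekdays (Mon–Fri): 52 × 5 = 260.
The 1 extra day is Tue — 1 of them qualifies.
Total: 260 + 1 = 261.

261 weekdays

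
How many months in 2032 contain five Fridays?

A month has five Fridays exactly when Friday falls within its first (length − 28) days.
Jan: 31 days, starts Thu → 5 of Thu, Fri, Sat ✓
Feb: 29 days, starts Sun → 5 of Sun
Mar: 31 days, starts Mon → 5 of Mon, Tue, Wed
Apr: 30 days, starts Thu → 5 of Thu, Fri ✓
May: 31 days, starts Sat → 5 of Sat, Sun, Mon
Jun: 30 days, starts Tue → 5 of Tue, Wed
Jul: 31 days, starts Thu → 5 of Thu, Fri, Sat ✓
Aug: 31 days, starts Sun → 5 of Sun, Mon, Tue
Sep: 30 days, starts Wed → 5 of Wed, Thu
Oct: 31 days, starts Fri → 5 of Fri, Sat, Sun ✓
Nov: 30 days, starts Mon → 5 of Mon, Tue
Dec: 31 days, starts Wed → 5 of Wed, Thu, Fri ✓
Months with five Fridays: Jan, Apr, Jul, Oct, Dec.

5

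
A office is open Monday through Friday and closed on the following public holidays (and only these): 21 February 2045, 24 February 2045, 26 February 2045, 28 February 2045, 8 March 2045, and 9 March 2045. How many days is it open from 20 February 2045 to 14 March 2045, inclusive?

12 working days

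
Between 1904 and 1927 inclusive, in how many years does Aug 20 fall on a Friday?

4

Day of week of August 20 in each year:
1904: Sat, 1905: Sun, 1906: Mon, 1907: Tue, 1908: Thu, 1909: Fri ✓, 1910: Sat, 1911: Sun, 1912: Tue, 1913: Wed, 1914: Thu, 1915: Fri ✓, 1916: Sun, 1917: Mon, 1918: Tue, 1919: Wed, 1920: Fri ✓, 1921: Sat, 1922: Sun, 1923: Mon, 1924: Wed, 1925: Thu, 1926: Fri ✓, 1927: Sat
Fridays: 1909, 1915, 1920, 1926.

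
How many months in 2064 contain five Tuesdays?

A month has five Tuesdays exactly when Tuesday falls within its first (length − 28) days.
Jan: 31 days, starts Tue → 5 of Tue, Wed, Thu ✓
Feb: 29 days, starts Fri → 5 of Fri
Mar: 31 days, starts Sat → 5 of Sat, Sun, Mon
Apr: 30 days, starts Tue → 5 of Tue, Wed ✓
May: 31 days, starts Thu → 5 of Thu, Fri, Sat
Jun: 30 days, starts Sun → 5 of Sun, Mon
Jul: 31 days, starts Tue → 5 of Tue, Wed, Thu ✓
Aug: 31 days, starts Fri → 5 of Fri, Sat, Sun
Sep: 30 days, starts Mon → 5 of Mon, Tue ✓
Oct: 31 days, starts Wed → 5 of Wed, Thu, Fri
Nov: 30 days, starts Sat → 5 of Sat, Sun
Dec: 31 days, starts Mon → 5 of Mon, Tue, Wed ✓
Months with five Tuesdays: Jan, Apr, Jul, Sep, Dec.

5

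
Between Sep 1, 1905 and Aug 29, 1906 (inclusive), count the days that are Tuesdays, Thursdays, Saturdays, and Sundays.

207

Sep 1, 1905 is a Friday.
The range spans 363 days (inclusive of both endpoints).
363 = 7 × 51 + 6, so there are 51 full weeks plus 6 extra days.
Each full week contributes 4 days from the set (Tue, Thu, Sat, Sun): 51 × 4 = 204.
The 6 extra days are Friday, Saturday, Sunday, Monday, Tuesday, Wednesday — 3 of them qualify.
Total: 204 + 3 = 207.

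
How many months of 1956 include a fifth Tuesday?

4

A month has five Tuesdays exactly when Tuesday falls within its first (length − 28) days.
Jan: 31 days, starts Sun → 5 of Sun, Mon, Tue ✓
Feb: 29 days, starts Wed → 5 of Wed
Mar: 31 days, starts Thu → 5 of Thu, Fri, Sat
Apr: 30 days, starts Sun → 5 of Sun, Mon
May: 31 days, starts Tue → 5 of Tue, Wed, Thu ✓
Jun: 30 days, starts Fri → 5 of Fri, Sat
Jul: 31 days, starts Sun → 5 of Sun, Mon, Tue ✓
Aug: 31 days, starts Wed → 5 of Wed, Thu, Fri
Sep: 30 days, starts Sat → 5 of Sat, Sun
Oct: 31 days, starts Mon → 5 of Mon, Tue, Wed ✓
Nov: 30 days, starts Thu → 5 of Thu, Fri
Dec: 31 days, starts Sat → 5 of Sat, Sun, Mon
Months with five Tuesdays: Jan, May, Jul, Oct.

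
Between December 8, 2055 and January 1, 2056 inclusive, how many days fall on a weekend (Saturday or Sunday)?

7

December 8, 2055 is a Wednesday.
The range spans 25 days (inclusive of both endpoints).
25 = 7 × 3 + 4, so there are 3 full weeks plus 4 extra days.
Each full week contributes 2 weekend days (Sat, Sun): 3 × 2 = 6.
The 4 extra days are Wednesday, Thursday, Friday, Saturday — 1 of them qualifies.
Total: 6 + 1 = 7.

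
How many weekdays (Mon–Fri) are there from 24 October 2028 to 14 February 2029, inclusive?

24 October 2028 is a Tuesday.
That's 114 days from start to end, counting both.
114 = 7 × 16 + 2, so there are 16 full weeks plus 2 extra days.
Each full week contributes 5 weekdays (Mon–Fri): 16 × 5 = 80.
The 2 extra days are Tuesday, Wednesday — 2 of them qualify.
Total: 80 + 2 = 82.

82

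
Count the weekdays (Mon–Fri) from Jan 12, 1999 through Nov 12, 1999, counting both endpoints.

219

Jan 12, 1999 is a Tuesday.
From Jan 12, 1999 to Nov 12, 1999 is 305 days inclusive.
305 = 7 × 43 + 4, so there are 43 full weeks plus 4 extra days.
Each full week contributes 5 weekdays (Mon–Fri): 43 × 5 = 215.
The 4 extra days are Tue, Wed, Thu, Fri — 4 of them qualify.
Total: 215 + 4 = 219.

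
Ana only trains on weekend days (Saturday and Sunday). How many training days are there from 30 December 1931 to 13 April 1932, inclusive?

30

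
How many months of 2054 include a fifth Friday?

A month has five Fridays exactly when Friday falls within its first (length − 28) days.
Jan: 31 days, starts Thu → 5 of Thu, Fri, Sat ✓
Feb: 28 days, starts Sun → 5 of (none)
Mar: 31 days, starts Sun → 5 of Sun, Mon, Tue
Apr: 30 days, starts Wed → 5 of Wed, Thu
May: 31 days, starts Fri → 5 of Fri, Sat, Sun ✓
Jun: 30 days, starts Mon → 5 of Mon, Tue
Jul: 31 days, starts Wed → 5 of Wed, Thu, Fri ✓
Aug: 31 days, starts Sat → 5 of Sat, Sun, Mon
Sep: 30 days, starts Tue → 5 of Tue, Wed
Oct: 31 days, starts Thu → 5 of Thu, Fri, Sat ✓
Nov: 30 days, starts Sun → 5 of Sun, Mon
Dec: 31 days, starts Tue → 5 of Tue, Wed, Thu
Months with five Fridays: Jan, May, Jul, Oct.

4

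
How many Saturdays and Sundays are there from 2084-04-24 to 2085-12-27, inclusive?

2084-04-24 is a Monday.
From 2084-04-24 to 2085-12-27 is 613 days inclusive.
613 = 7 × 87 + 4, so there are 87 full weeks plus 4 extra days.
Each full week contributes 2 weekend days (Sat, Sun): 87 × 2 = 174.
The 4 extra days are Mon, Tue, Wed, Thu — none qualify.
Total: 174 + 0 = 174.

174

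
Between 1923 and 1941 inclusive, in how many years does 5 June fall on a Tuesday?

Day of week of June 5 in each year:
1923: Tue ✓, 1924: Thu, 1925: Fri, 1926: Sat, 1927: Sun, 1928: Tue ✓, 1929: Wed, 1930: Thu, 1931: Fri, 1932: Sun, 1933: Mon, 1934: Tue ✓, 1935: Wed, 1936: Fri, 1937: Sat, 1938: Sun, 1939: Mon, 1940: Wed, 1941: Thu
Tuesdays: 1923, 1928, 1934.

3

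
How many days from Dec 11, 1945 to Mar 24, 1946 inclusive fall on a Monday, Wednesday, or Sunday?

Dec 11, 1945 is a Tuesday.
The range spans 104 days (inclusive of both endpoints).
104 = 7 × 14 + 6, so there are 14 full weeks plus 6 extra days.
Each full week contributes 3 days from the set (Mon, Wed, Sun): 14 × 3 = 42.
The 6 extra days are Tue, Wed, Thu, Fri, Sat, Sun — 2 of them qualify.
Total: 42 + 2 = 44.

44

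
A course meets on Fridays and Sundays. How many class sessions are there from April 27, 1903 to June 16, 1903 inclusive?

April 27, 1903 is a Monday.
From April 27, 1903 to June 16, 1903 is 51 days inclusive.
51 = 7 × 7 + 2, so there are 7 full weeks plus 2 extra days.
Each full week contributes 2 days from the set (Fri, Sun): 7 × 2 = 14.
The 2 extra days are Mon, Tue — none qualify.
Total: 14 + 0 = 14.

14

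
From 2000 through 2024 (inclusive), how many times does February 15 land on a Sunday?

3

Day of week of February 15 in each year:
2000: Tue, 2001: Thu, 2002: Fri, 2003: Sat, 2004: Sun ✓, 2005: Tue, 2006: Wed, 2007: Thu, 2008: Fri, 2009: Sun ✓, 2010: Mon, 2011: Tue, 2012: Wed, 2013: Fri, 2014: Sat, 2015: Sun ✓, 2016: Mon, 2017: Wed, 2018: Thu, 2019: Fri, 2020: Sat, 2021: Mon, 2022: Tue, 2023: Wed, 2024: Thu
Sundays: 2004, 2009, 2015.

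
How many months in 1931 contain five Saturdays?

4

A month has five Saturdays exactly when Saturday falls within its first (length − 28) days.
Jan: 31 days, starts Thu → 5 of Thu, Fri, Sat ✓
Feb: 28 days, starts Sun → 5 of (none)
Mar: 31 days, starts Sun → 5 of Sun, Mon, Tue
Apr: 30 days, starts Wed → 5 of Wed, Thu
May: 31 days, starts Fri → 5 of Fri, Sat, Sun ✓
Jun: 30 days, starts Mon → 5 of Mon, Tue
Jul: 31 days, starts Wed → 5 of Wed, Thu, Fri
Aug: 31 days, starts Sat → 5 of Sat, Sun, Mon ✓
Sep: 30 days, starts Tue → 5 of Tue, Wed
Oct: 31 days, starts Thu → 5 of Thu, Fri, Sat ✓
Nov: 30 days, starts Sun → 5 of Sun, Mon
Dec: 31 days, starts Tue → 5 of Tue, Wed, Thu
Months with five Saturdays: Jan, May, Aug, Oct.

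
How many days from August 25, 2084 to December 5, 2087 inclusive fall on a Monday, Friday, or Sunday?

August 25, 2084 is a Friday.
From August 25, 2084 to December 5, 2087 is 1198 days inclusive.
1198 = 7 × 171 + 1, so there are 171 full weeks plus 1 extra day.
Each full week contributes 3 days from the set (Mon, Fri, Sun): 171 × 3 = 513.
The 1 extra day is Fri — 1 of them qualifies.
Total: 513 + 1 = 514.

514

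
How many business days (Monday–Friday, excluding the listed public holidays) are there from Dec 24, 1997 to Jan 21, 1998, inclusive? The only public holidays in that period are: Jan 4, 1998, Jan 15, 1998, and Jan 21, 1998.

Dec 24, 1997 is a Wednesday.
From Dec 24, 1997 to Jan 21, 1998 is 29 days inclusive.
29 = 7 × 4 + 1, so there are 4 full weeks plus 1 extra day.
Each full week contributes 5 weekdays (Mon–Fri): 4 × 5 = 20.
The 1 extra day is Wed — 1 of them qualifies.
Total: 20 + 1 = 21.
Holidays: Jan 4, 1998 (Sun); Jan 15, 1998 (Thu); Jan 21, 1998 (Wed).
2 of the 3 holidays fall on weekdays; the rest are weekends and were already excluded.
Business days: 21 − 2 = 19.

19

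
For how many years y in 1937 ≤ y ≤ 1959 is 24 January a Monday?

Day of week of January 24 in each year:
1937: Sun, 1938: Mon ✓, 1939: Tue, 1940: Wed, 1941: Fri, 1942: Sat, 1943: Sun, 1944: Mon ✓, 1945: Wed, 1946: Thu, 1947: Fri, 1948: Sat, 1949: Mon ✓, 1950: Tue, 1951: Wed, 1952: Thu, 1953: Sat, 1954: Sun, 1955: Mon ✓, 1956: Tue, 1957: Thu, 1958: Fri, 1959: Sat
Mondays: 1938, 1944, 1949, 1955.

4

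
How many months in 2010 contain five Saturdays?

4

A month has five Saturdays exactly when Saturday falls within its first (length − 28) days.
Jan: 31 days, starts Fri → 5 of Fri, Sat, Sun ✓
Feb: 28 days, starts Mon → 5 of (none)
Mar: 31 days, starts Mon → 5 of Mon, Tue, Wed
Apr: 30 days, starts Thu → 5 of Thu, Fri
May: 31 days, starts Sat → 5 of Sat, Sun, Mon ✓
Jun: 30 days, starts Tue → 5 of Tue, Wed
Jul: 31 days, starts Thu → 5 of Thu, Fri, Sat ✓
Aug: 31 days, starts Sun → 5 of Sun, Mon, Tue
Sep: 30 days, starts Wed → 5 of Wed, Thu
Oct: 31 days, starts Fri → 5 of Fri, Sat, Sun ✓
Nov: 30 days, starts Mon → 5 of Mon, Tue
Dec: 31 days, starts Wed → 5 of Wed, Thu, Fri
Months with five Saturdays: Jan, May, Jul, Oct.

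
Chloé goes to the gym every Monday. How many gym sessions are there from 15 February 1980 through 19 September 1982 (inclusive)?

135

15 February 1980 is a Friday.
From 15 February 1980 to 19 September 1982 is 948 days inclusive.
948 = 7 × 135 + 3, so there are 135 full weeks plus 3 extra days.
Each full week contributes one Monday: 135 so far.
The 3 extra days are Friday, Saturday, Sunday — none qualify.
Total: 135 + 0 = 135.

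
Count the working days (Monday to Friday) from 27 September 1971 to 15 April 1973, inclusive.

405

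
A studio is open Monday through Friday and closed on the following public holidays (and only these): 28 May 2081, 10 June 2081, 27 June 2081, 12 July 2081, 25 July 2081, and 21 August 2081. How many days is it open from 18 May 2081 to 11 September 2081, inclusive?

18 May 2081 is a Sunday.
The range spans 117 days (inclusive of both endpoints).
117 = 7 × 16 + 5, so there are 16 full weeks plus 5 extra days.
Each full week contributes 5 weekdays (Mon–Fri): 16 × 5 = 80.
The 5 extra days are Sunday, Monday, Tuesday, Wednesday, Thursday — 4 of them qualify.
Total: 80 + 4 = 84.
Holidays: 28 May 2081 (Wed); 10 June 2081 (Tue); 27 June 2081 (Fri); 12 July 2081 (Sat); 25 July 2081 (Fri); 21 August 2081 (Thu).
5 of the 6 holidays fall on weekdays; the rest are weekends and were already excluded.
Business days: 84 − 5 = 79.

79 business days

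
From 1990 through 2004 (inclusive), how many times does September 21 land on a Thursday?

2

Day of week of September 21 in each year:
1990: Fri, 1991: Sat, 1992: Mon, 1993: Tue, 1994: Wed, 1995: Thu ✓, 1996: Sat, 1997: Sun, 1998: Mon, 1999: Tue, 2000: Thu ✓, 2001: Fri, 2002: Sat, 2003: Sun, 2004: Tue
Thursdays: 1995, 2000.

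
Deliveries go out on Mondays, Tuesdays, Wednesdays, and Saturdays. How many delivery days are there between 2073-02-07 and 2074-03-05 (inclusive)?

2073-02-07 is a Tuesday.
The range spans 392 days (inclusive of both endpoints).
392 = 7 × 56, so the span is exactly 56 full weeks.
Each full week contributes 4 days from the set (Mon, Tue, Wed, Sat): 56 × 4 = 224.

224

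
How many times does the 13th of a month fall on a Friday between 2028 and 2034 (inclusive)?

11

Friday-the-13ths by year:
2028: Oct
2029: Apr, Jul
2030: Sep, Dec
2031: Jun
2032: Feb, Aug
2033: May
2034: Jan, Oct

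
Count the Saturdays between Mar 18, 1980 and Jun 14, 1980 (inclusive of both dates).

Mar 18, 1980 is a Tuesday.
The range spans 89 days (inclusive of both endpoints).
89 = 7 × 12 + 5, so there are 12 full weeks plus 5 extra days.
Each full week contributes one Saturday: 12 so far.
The 5 extra days are Tuesday, Wednesday, Thursday, Friday, Saturday — 1 of them qualifies.
Total: 12 + 1 = 13.

13 Saturdays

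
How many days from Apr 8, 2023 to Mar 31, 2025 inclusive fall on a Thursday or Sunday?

207

Apr 8, 2023 is a Saturday.
The range spans 724 days (inclusive of both endpoints).
724 = 7 × 103 + 3, so there are 103 full weeks plus 3 extra days.
Each full week contributes 2 days from the set (Thu, Sun): 103 × 2 = 206.
The 3 extra days are Sat, Sun, Mon — 1 of them qualifies.
Total: 206 + 1 = 207.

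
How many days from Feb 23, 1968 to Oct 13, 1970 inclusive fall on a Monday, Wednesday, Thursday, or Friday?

550

Feb 23, 1968 is a Friday.
That's 964 days from start to end, counting both.
964 = 7 × 137 + 5, so there are 137 full weeks plus 5 extra days.
Each full week contributes 4 days from the set (Mon, Wed, Thu, Fri): 137 × 4 = 548.
The 5 extra days are Fri, Sat, Sun, Mon, Tue — 2 of them qualify.
Total: 548 + 2 = 550.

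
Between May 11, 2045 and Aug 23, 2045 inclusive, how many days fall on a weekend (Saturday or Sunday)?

30

May 11, 2045 is a Thursday.
That's 105 days from start to end, counting both.
105 = 7 × 15, so the span is exactly 15 full weeks.
Each full week contributes 2 weekend days (Sat, Sun): 15 × 2 = 30.
Total: 30.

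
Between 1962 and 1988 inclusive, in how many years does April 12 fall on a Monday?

4

Day of week of April 12 in each year:
1962: Thu, 1963: Fri, 1964: Sun, 1965: Mon ✓, 1966: Tue, 1967: Wed, 1968: Fri, 1969: Sat, 1970: Sun, 1971: Mon ✓, 1972: Wed, 1973: Thu, 1974: Fri, 1975: Sat, 1976: Mon ✓, 1977: Tue, 1978: Wed, 1979: Thu, 1980: Sat, 1981: Sun, 1982: Mon ✓, 1983: Tue, 1984: Thu, 1985: Fri, 1986: Sat, 1987: Sun, 1988: Tue
Mondays: 1965, 1971, 1976, 1982.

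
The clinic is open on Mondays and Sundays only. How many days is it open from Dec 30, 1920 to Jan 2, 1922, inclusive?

106

Dec 30, 1920 is a Thursday.
From Dec 30, 1920 to Jan 2, 1922 is 369 days inclusive.
369 = 7 × 52 + 5, so there are 52 full weeks plus 5 extra days.
Each full week contributes 2 days from the set (Mon, Sun): 52 × 2 = 104.
The 5 extra days are Thu, Fri, Sat, Sun, Mon — 2 of them qualify.
Total: 104 + 2 = 106.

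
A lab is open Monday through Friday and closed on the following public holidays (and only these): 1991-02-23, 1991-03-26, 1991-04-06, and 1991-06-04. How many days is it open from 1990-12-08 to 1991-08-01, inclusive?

167 business days

1990-12-08 is a Saturday.
From 1990-12-08 to 1991-08-01 is 237 days inclusive.
237 = 7 × 33 + 6, so there are 33 full weeks plus 6 extra days.
Each full week contributes 5 weekdays (Mon–Fri): 33 × 5 = 165.
The 6 extra days are Sat, Sun, Mon, Tue, Wed, Thu — 4 of them qualify.
Total: 165 + 4 = 169.
Holidays: 1991-02-23 (Sat); 1991-03-26 (Tue); 1991-04-06 (Sat); 1991-06-04 (Tue).
2 of the 4 holidays fall on weekdays; the rest are weekends and were already excluded.
Business days: 169 − 2 = 167.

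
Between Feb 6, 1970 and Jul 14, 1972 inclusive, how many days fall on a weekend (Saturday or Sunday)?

254

Feb 6, 1970 is a Friday.
The range spans 890 days (inclusive of both endpoints).
890 = 7 × 127 + 1, so there are 127 full weeks plus 1 extra day.
Each full week contributes 2 weekend days (Sat, Sun): 127 × 2 = 254.
The 1 extra day is Fri — none qualify.
Total: 254 + 0 = 254.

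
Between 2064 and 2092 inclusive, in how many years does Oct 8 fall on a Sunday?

4

Day of week of October 8 in each year:
2064: Wed, 2065: Thu, 2066: Fri, 2067: Sat, 2068: Mon, 2069: Tue, 2070: Wed, 2071: Thu, 2072: Sat, 2073: Sun ✓, 2074: Mon, 2075: Tue, 2076: Thu, 2077: Fri, 2078: Sat, 2079: Sun ✓, 2080: Tue, 2081: Wed, 2082: Thu, 2083: Fri, 2084: Sun ✓, 2085: Mon, 2086: Tue, 2087: Wed, 2088: Fri, 2089: Sat, 2090: Sun ✓, 2091: Mon, 2092: Wed
Sundays: 2073, 2079, 2084, 2090.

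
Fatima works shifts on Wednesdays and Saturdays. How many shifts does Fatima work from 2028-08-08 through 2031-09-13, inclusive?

324

2028-08-08 is a Tuesday.
The range spans 1132 days (inclusive of both endpoints).
1132 = 7 × 161 + 5, so there are 161 full weeks plus 5 extra days.
Each full week contributes 2 days from the set (Wed, Sat): 161 × 2 = 322.
The 5 extra days are Tuesday, Wednesday, Thursday, Friday, Saturday — 2 of them qualify.
Total: 322 + 2 = 324.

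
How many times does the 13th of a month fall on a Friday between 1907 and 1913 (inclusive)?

Friday-the-13ths by year:
1907: Sep, Dec
1908: Mar, Nov
1909: Aug
1910: May
1911: Jan, Oct
1912: Sep, Dec
1913: Jun

11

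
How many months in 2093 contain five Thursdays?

A month has five Thursdays exactly when Thursday falls within its first (length − 28) days.
Jan: 31 days, starts Thu → 5 of Thu, Fri, Sat ✓
Feb: 28 days, starts Sun → 5 of (none)
Mar: 31 days, starts Sun → 5 of Sun, Mon, Tue
Apr: 30 days, starts Wed → 5 of Wed, Thu ✓
May: 31 days, starts Fri → 5 of Fri, Sat, Sun
Jun: 30 days, starts Mon → 5 of Mon, Tue
Jul: 31 days, starts Wed → 5 of Wed, Thu, Fri ✓
Aug: 31 days, starts Sat → 5 of Sat, Sun, Mon
Sep: 30 days, starts Tue → 5 of Tue, Wed
Oct: 31 days, starts Thu → 5 of Thu, Fri, Sat ✓
Nov: 30 days, starts Sun → 5 of Sun, Mon
Dec: 31 days, starts Tue → 5 of Tue, Wed, Thu ✓
Months with five Thursdays: Jan, Apr, Jul, Oct, Dec.

5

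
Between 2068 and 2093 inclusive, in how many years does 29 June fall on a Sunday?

Day of week of June 29 in each year:
2068: Fri, 2069: Sat, 2070: Sun ✓, 2071: Mon, 2072: Wed, 2073: Thu, 2074: Fri, 2075: Sat, 2076: Mon, 2077: Tue, 2078: Wed, 2079: Thu, 2080: Sat, 2081: Sun ✓, 2082: Mon, 2083: Tue, 2084: Thu, 2085: Fri, 2086: Sat, 2087: Sun ✓, 2088: Tue, 2089: Wed, 2090: Thu, 2091: Fri, 2092: Sun ✓, 2093: Mon
Sundays: 2070, 2081, 2087, 2092.

4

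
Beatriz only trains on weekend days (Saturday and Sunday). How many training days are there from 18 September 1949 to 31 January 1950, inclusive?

39

18 September 1949 is a Sunday.
The range spans 136 days (inclusive of both endpoints).
136 = 7 × 19 + 3, so there are 19 full weeks plus 3 extra days.
Each full week contributes 2 weekend days (Sat, Sun): 19 × 2 = 38.
The 3 extra days are Sun, Mon, Tue — 1 of them qualifies.
Total: 38 + 1 = 39.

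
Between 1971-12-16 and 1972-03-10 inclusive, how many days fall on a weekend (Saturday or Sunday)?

1971-12-16 is a Thursday.
That's 86 days from start to end, counting both.
86 = 7 × 12 + 2, so there are 12 full weeks plus 2 extra days.
Each full week contributes 2 weekend days (Sat, Sun): 12 × 2 = 24.
The 2 extra days are Thursday, Friday — none qualify.
Total: 24 + 0 = 24.

24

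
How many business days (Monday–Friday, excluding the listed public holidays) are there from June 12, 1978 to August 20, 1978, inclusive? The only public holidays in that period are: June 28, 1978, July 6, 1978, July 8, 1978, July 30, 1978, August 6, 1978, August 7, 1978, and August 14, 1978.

June 12, 1978 is a Monday.
The range spans 70 days (inclusive of both endpoints).
70 = 7 × 10, so the span is exactly 10 full weeks.
Each full week contributes 5 weekdays (Mon–Fri): 10 × 5 = 50.
Total: 50.
Holidays: June 28, 1978 (Wed); July 6, 1978 (Thu); July 8, 1978 (Sat); July 30, 1978 (Sun); August 6, 1978 (Sun); August 7, 1978 (Mon); August 14, 1978 (Mon).
4 of the 7 holidays fall on weekdays; the rest are weekends and were already excluded.
Business days: 50 − 4 = 46.

46 business days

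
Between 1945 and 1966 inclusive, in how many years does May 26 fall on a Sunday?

Day of week of May 26 in each year:
1945: Sat, 1946: Sun ✓, 1947: Mon, 1948: Wed, 1949: Thu, 1950: Fri, 1951: Sat, 1952: Mon, 1953: Tue, 1954: Wed, 1955: Thu, 1956: Sat, 1957: Sun ✓, 1958: Mon, 1959: Tue, 1960: Thu, 1961: Fri, 1962: Sat, 1963: Sun ✓, 1964: Tue, 1965: Wed, 1966: Thu
Sundays: 1946, 1957, 1963.

3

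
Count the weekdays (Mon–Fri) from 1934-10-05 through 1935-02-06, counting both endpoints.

1934-10-05 is a Friday.
The range spans 125 days (inclusive of both endpoints).
125 = 7 × 17 + 6, so there are 17 full weeks plus 6 extra days.
Each full week contributes 5 weekdays (Mon–Fri): 17 × 5 = 85.
The 6 extra days are Fri, Sat, Sun, Mon, Tue, Wed — 4 of them qualify.
Total: 85 + 4 = 89.

89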